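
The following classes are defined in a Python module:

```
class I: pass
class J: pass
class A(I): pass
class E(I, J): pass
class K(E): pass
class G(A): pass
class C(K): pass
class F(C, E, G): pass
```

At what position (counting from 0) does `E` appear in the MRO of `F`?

L[F] = F + merge(L[C], L[E], L[G], [C E G])
  take C:  [C K E I J object] + [E I J object] + [G A I object] + [C E G]
  take K:  [K E I J object] + [E I J object] + [G A I object] + [E G]
  take E:  [E I J object] + [E I J object] + [G A I object] + [E G]
  take G:  [I J object] + [I J object] + [G A I object] + [G]
  take A:  [I J object] + [I J object] + [A I object]
  take I:  [I J object] + [I J object] + [I object]
  take J:  [J object] + [J object] + [object]
  take object:  [object] + [object] + [object]
MRO: F C K E G A I J object
E sits at index 3.

3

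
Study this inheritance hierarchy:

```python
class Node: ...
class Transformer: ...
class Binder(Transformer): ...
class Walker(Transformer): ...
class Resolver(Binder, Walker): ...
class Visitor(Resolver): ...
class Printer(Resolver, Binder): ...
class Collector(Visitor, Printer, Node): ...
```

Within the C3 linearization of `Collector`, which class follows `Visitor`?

L[Collector] = Collector + merge(L[Visitor], L[Printer], L[Node], [Visitor Printer Node])
  take Visitor:  [Visitor Resolver Binder Walker Transformer object] + [Printer Resolver Binder Walker Transformer object] + [Node object] + [Visitor Printer Node]
  take Printer:  [Resolver Binder Walker Transformer object] + [Printer Resolver Binder Walker Transformer object] + [Node object] + [Printer Node]
  take Resolver:  [Resolver Binder Walker Transformer object] + [Resolver Binder Walker Transformer object] + [Node object] + [Node]
  take Binder:  [Binder Walker Transformer object] + [Binder Walker Transformer object] + [Node object] + [Node]
  take Walker:  [Walker Transformer object] + [Walker Transformer object] + [Node object] + [Node]
  take Transformer:  [Transformer object] + [Transformer object] + [Node object] + [Node]
  take Node:  [object] + [object] + [Node object] + [Node]
  take object:  [object] + [object] + [object]
MRO: Collector Visitor Printer Resolver Binder Walker Transformer Node object
Visitor is at position 1; next is Printer.

Printer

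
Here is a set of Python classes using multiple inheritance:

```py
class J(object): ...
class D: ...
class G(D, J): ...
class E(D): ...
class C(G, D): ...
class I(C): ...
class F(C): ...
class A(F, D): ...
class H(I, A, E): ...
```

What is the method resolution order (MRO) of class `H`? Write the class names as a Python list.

L[H] = H + merge(L[I], L[A], L[E], [I A E])
  take I:  [I C G D J object] + [A F C G D J object] + [E D object] + [I A E]
  take A:  [C G D J object] + [A F C G D J object] + [E D object] + [A E]
  take F:  [C G D J object] + [F C G D J object] + [E D object] + [E]
  take C:  [C G D J object] + [C G D J object] + [E D object] + [E]
  take G:  [G D J object] + [G D J object] + [E D object] + [E]
  take E:  [D J object] + [D J object] + [E D object] + [E]
  take D:  [D J object] + [D J object] + [D object]
  take J:  [J object] + [J object] + [object]
  take object:  [object] + [object] + [object]

[H, I, A, F, C, G, E, D, J, object]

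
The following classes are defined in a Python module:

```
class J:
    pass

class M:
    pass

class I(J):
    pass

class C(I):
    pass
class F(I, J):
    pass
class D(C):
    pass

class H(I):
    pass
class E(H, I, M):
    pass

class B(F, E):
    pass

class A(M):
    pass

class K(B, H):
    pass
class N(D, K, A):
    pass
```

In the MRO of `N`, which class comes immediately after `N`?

L[N] = N + merge(L[D], L[K], L[A], [D K A])
  take D:  [D C I J object] + [K B F E H I J M object] + [A M object] + [D K A]
  take C:  [C I J object] + [K B F E H I J M object] + [A M object] + [K A]
  take K:  [I J object] + [K B F E H I J M object] + [A M object] + [K A]
  take B:  [I J object] + [B F E H I J M object] + [A M object] + [A]
  take F:  [I J object] + [F E H I J M object] + [A M object] + [A]
  take E:  [I J object] + [E H I J M object] + [A M object] + [A]
  take H:  [I J object] + [H I J M object] + [A M object] + [A]
  take I:  [I J object] + [I J M object] + [A M object] + [A]
  take J:  [J object] + [J M object] + [A M object] + [A]
  take A:  [object] + [M object] + [A M object] + [A]
  take M:  [object] + [M object] + [M object]
  take object:  [object] + [object] + [object]
MRO: N D C K B F E H I J A M object
N is at position 0; next is D.

D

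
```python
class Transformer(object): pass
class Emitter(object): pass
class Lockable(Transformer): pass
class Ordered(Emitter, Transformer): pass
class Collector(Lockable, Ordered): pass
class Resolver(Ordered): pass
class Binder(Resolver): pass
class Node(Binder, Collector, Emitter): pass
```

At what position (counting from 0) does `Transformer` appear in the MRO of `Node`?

L[Node] = Node + merge(L[Binder], L[Collector], L[Emitter], [Binder Collector Emitter])
  take Binder:  [Binder Resolver Ordered Emitter Transformer object] + [Collector Lockable Ordered Emitter Transformer object] + [Emitter object] + [Binder Collector Emitter]
  take Resolver:  [Resolver Ordered Emitter Transformer object] + [Collector Lockable Ordered Emitter Transformer object] + [Emitter object] + [Collector Emitter]
  take Collector:  [Ordered Emitter Transformer object] + [Collector Lockable Ordered Emitter Transformer object] + [Emitter object] + [Collector Emitter]
  take Lockable:  [Ordered Emitter Transformer object] + [Lockable Ordered Emitter Transformer object] + [Emitter object] + [Emitter]
  take Ordered:  [Ordered Emitter Transformer object] + [Ordered Emitter Transformer object] + [Emitter object] + [Emitter]
  take Emitter:  [Emitter Transformer object] + [Emitter Transformer object] + [Emitter object] + [Emitter]
  take Transformer:  [Transformer object] + [Transformer object] + [object]
  take object:  [object] + [object] + [object]
MRO: Node Binder Resolver Collector Lockable Ordered Emitter Transformer object
Transformer sits at index 7.

7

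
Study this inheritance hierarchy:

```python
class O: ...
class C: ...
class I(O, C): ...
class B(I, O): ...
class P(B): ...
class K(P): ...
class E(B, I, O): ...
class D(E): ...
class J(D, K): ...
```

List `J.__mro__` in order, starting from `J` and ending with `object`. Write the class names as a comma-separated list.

J, D, E, K, P, B, I, O, C, object

L[J] = J + merge(L[D], L[K], [D K])
  take D:  [D E B I O C object] + [K P B I O C object] + [D K]
  take E:  [E B I O C object] + [K P B I O C object] + [K]
  take K:  [B I O C object] + [K P B I O C object] + [K]
  take P:  [B I O C object] + [P B I O C object]
  take B:  [B I O C object] + [B I O C object]
  take I:  [I O C object] + [I O C object]
  take O:  [O C object] + [O C object]
  take C:  [C object] + [C object]
  take object:  [object] + [object]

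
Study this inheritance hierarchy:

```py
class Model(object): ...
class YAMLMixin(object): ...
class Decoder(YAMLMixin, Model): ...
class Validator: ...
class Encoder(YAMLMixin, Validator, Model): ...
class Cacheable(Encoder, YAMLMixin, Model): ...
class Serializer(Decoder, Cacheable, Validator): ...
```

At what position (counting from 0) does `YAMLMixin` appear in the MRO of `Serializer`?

L[Serializer] = Serializer + merge(L[Decoder], L[Cacheable], L[Validator], [Decoder Cacheable Validator])
  take Decoder:  [Decoder YAMLMixin Model object] + [Cacheable Encoder YAMLMixin Validator Model object] + [Validator object] + [Decoder Cacheable Validator]
  take Cacheable:  [YAMLMixin Model object] + [Cacheable Encoder YAMLMixin Validator Model object] + [Validator object] + [Cacheable Validator]
  take Encoder:  [YAMLMixin Model object] + [Encoder YAMLMixin Validator Model object] + [Validator object] + [Validator]
  take YAMLMixin:  [YAMLMixin Model object] + [YAMLMixin Validator Model object] + [Validator object] + [Validator]
  take Validator:  [Model object] + [Validator Model object] + [Validator object] + [Validator]
  take Model:  [Model object] + [Model object] + [object]
  take object:  [object] + [object] + [object]
MRO: Serializer Decoder Cacheable Encoder YAMLMixin Validator Model object
YAMLMixin sits at index 4.

4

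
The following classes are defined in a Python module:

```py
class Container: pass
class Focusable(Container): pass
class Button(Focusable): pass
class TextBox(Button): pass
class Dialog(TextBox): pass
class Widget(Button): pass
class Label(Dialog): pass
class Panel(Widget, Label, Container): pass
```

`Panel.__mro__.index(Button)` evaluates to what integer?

5

L[Panel] = Panel + merge(L[Widget], L[Label], L[Container], [Widget Label Container])
  take Widget:  [Widget Button Focusable Container object] + [Label Dialog TextBox Button Focusable Container object] + [Container object] + [Widget Label Container]
  take Label:  [Button Focusable Container object] + [Label Dialog TextBox Button Focusable Container object] + [Container object] + [Label Container]
  take Dialog:  [Button Focusable Container object] + [Dialog TextBox Button Focusable Container object] + [Container object] + [Container]
  take TextBox:  [Button Focusable Container object] + [TextBox Button Focusable Container object] + [Container object] + [Container]
  take Button:  [Button Focusable Container object] + [Button Focusable Container object] + [Container object] + [Container]
  take Focusable:  [Focusable Container object] + [Focusable Container object] + [Container object] + [Container]
  take Container:  [Container object] + [Container object] + [Container object] + [Container]
  take object:  [object] + [object] + [object]
MRO: Panel Widget Label Dialog TextBox Button Focusable Container object
Button sits at index 5.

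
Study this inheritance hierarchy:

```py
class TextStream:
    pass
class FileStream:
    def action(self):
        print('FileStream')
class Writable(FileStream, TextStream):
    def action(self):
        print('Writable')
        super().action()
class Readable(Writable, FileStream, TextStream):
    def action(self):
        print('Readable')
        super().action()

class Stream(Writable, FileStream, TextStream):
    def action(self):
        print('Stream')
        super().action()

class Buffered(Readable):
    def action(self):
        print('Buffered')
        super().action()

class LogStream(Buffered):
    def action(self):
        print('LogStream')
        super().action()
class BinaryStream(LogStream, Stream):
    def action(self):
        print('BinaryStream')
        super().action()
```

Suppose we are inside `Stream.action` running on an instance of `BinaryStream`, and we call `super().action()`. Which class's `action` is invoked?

Writable

L[BinaryStream] = BinaryStream + merge(L[LogStream], L[Stream], [LogStream Stream])
  take LogStream:  [LogStream Buffered Readable Writable FileStream TextStream object] + [Stream Writable FileStream TextStream object] + [LogStream Stream]
  take Buffered:  [Buffered Readable Writable FileStream TextStream object] + [Stream Writable FileStream TextStream object] + [Stream]
  take Readable:  [Readable Writable FileStream TextStream object] + [Stream Writable FileStream TextStream object] + [Stream]
  take Stream:  [Writable FileStream TextStream object] + [Stream Writable FileStream TextStream object] + [Stream]
  take Writable:  [Writable FileStream TextStream object] + [Writable FileStream TextStream object]
  take FileStream:  [FileStream TextStream object] + [FileStream TextStream object]
  take TextStream:  [TextStream object] + [TextStream object]
  take object:  [object] + [object]
MRO: BinaryStream LogStream Buffered Readable Stream Writable FileStream TextStream object
super() in Stream.action on a BinaryStream instance goes to the class after Stream in BinaryStream's MRO: Writable.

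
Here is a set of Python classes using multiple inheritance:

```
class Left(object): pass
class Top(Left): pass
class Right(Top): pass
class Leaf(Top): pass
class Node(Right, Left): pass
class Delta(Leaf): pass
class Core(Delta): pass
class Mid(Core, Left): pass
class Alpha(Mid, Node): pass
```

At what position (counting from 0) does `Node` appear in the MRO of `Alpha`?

5

L[Alpha] = Alpha + merge(L[Mid], L[Node], [Mid Node])
  take Mid:  [Mid Core Delta Leaf Top Left object] + [Node Right Top Left object] + [Mid Node]
  take Core:  [Core Delta Leaf Top Left object] + [Node Right Top Left object] + [Node]
  take Delta:  [Delta Leaf Top Left object] + [Node Right Top Left object] + [Node]
  take Leaf:  [Leaf Top Left object] + [Node Right Top Left object] + [Node]
  take Node:  [Top Left object] + [Node Right Top Left object] + [Node]
  take Right:  [Top Left object] + [Right Top Left object]
  take Top:  [Top Left object] + [Top Left object]
  take Left:  [Left object] + [Left object]
  take object:  [object] + [object]
MRO: Alpha Mid Core Delta Leaf Node Right Top Left object
Node sits at index 5.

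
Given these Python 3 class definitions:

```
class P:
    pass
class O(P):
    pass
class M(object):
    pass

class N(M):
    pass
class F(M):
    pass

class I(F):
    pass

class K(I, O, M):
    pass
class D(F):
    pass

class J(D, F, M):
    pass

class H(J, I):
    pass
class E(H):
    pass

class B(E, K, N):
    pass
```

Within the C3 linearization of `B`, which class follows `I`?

F

L[B] = B + merge(L[E], L[K], L[N], [E K N])
  take E:  [E H J D I F M object] + [K I F O M P object] + [N M object] + [E K N]
  take H:  [H J D I F M object] + [K I F O M P object] + [N M object] + [K N]
  take J:  [J D I F M object] + [K I F O M P object] + [N M object] + [K N]
  take D:  [D I F M object] + [K I F O M P object] + [N M object] + [K N]
  take K:  [I F M object] + [K I F O M P object] + [N M object] + [K N]
  take I:  [I F M object] + [I F O M P object] + [N M object] + [N]
  take F:  [F M object] + [F O M P object] + [N M object] + [N]
  take O:  [M object] + [O M P object] + [N M object] + [N]
  take N:  [M object] + [M P object] + [N M object] + [N]
  take M:  [M object] + [M P object] + [M object]
  take P:  [object] + [P object] + [object]
  take object:  [object] + [object] + [object]
MRO: B E H J D K I F O N M P object
I is at position 6; next is F.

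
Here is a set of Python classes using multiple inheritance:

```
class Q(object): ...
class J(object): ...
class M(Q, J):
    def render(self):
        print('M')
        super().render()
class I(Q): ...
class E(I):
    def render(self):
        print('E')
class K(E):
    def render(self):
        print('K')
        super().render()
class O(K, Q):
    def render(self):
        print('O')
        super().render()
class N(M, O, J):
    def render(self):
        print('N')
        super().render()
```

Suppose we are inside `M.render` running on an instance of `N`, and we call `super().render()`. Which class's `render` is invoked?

O

L[N] = N + merge(L[M], L[O], L[J], [M O J])
  take M:  [M Q J object] + [O K E I Q object] + [J object] + [M O J]
  take O:  [Q J object] + [O K E I Q object] + [J object] + [O J]
  take K:  [Q J object] + [K E I Q object] + [J object] + [J]
  take E:  [Q J object] + [E I Q object] + [J object] + [J]
  take I:  [Q J object] + [I Q object] + [J object] + [J]
  take Q:  [Q J object] + [Q object] + [J object] + [J]
  take J:  [J object] + [object] + [J object] + [J]
  take object:  [object] + [object] + [object]
MRO: N M O K E I Q J object
super() in M.render on a N instance goes to the class after M in N's MRO: O.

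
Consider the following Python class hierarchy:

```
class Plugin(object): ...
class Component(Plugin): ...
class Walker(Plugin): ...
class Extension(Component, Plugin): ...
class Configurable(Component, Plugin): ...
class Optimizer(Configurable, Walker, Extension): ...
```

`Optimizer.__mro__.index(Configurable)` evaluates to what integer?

L[Optimizer] = Optimizer + merge(L[Configurable], L[Walker], L[Extension], [Configurable Walker Extension])
  take Configurable:  [Configurable Component Plugin object] + [Walker Plugin object] + [Extension Component Plugin object] + [Configurable Walker Extension]
  take Walker:  [Component Plugin object] + [Walker Plugin object] + [Extension Component Plugin object] + [Walker Extension]
  take Extension:  [Component Plugin object] + [Plugin object] + [Extension Component Plugin object] + [Extension]
  take Component:  [Component Plugin object] + [Plugin object] + [Component Plugin object]
  take Plugin:  [Plugin object] + [Plugin object] + [Plugin object]
  take object:  [object] + [object] + [object]
MRO: Optimizer Configurable Walker Extension Component Plugin object
Configurable sits at index 1.

1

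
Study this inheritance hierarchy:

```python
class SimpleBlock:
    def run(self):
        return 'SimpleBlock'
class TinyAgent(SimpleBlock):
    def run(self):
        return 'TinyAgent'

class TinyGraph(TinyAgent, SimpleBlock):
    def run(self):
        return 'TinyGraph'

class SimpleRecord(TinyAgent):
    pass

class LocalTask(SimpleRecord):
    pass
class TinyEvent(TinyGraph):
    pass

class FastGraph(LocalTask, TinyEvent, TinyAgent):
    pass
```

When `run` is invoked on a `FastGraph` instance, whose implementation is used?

L[FastGraph] = FastGraph + merge(L[LocalTask], L[TinyEvent], L[TinyAgent], [LocalTask TinyEvent TinyAgent])
  take LocalTask:  [LocalTask SimpleRecord TinyAgent SimpleBlock object] + [TinyEvent TinyGraph TinyAgent SimpleBlock object] + [TinyAgent SimpleBlock object] + [LocalTask TinyEvent TinyAgent]
  take SimpleRecord:  [SimpleRecord TinyAgent SimpleBlock object] + [TinyEvent TinyGraph TinyAgent SimpleBlock object] + [TinyAgent SimpleBlock object] + [TinyEvent TinyAgent]
  take TinyEvent:  [TinyAgent SimpleBlock object] + [TinyEvent TinyGraph TinyAgent SimpleBlock object] + [TinyAgent SimpleBlock object] + [TinyEvent TinyAgent]
  take TinyGraph:  [TinyAgent SimpleBlock object] + [TinyGraph TinyAgent SimpleBlock object] + [TinyAgent SimpleBlock object] + [TinyAgent]
  take TinyAgent:  [TinyAgent SimpleBlock object] + [TinyAgent SimpleBlock object] + [TinyAgent SimpleBlock object] + [TinyAgent]
  take SimpleBlock:  [SimpleBlock object] + [SimpleBlock object] + [SimpleBlock object]
  take object:  [object] + [object] + [object]
MRO: FastGraph LocalTask SimpleRecord TinyEvent TinyGraph TinyAgent SimpleBlock object
run is defined in: SimpleBlock, TinyAgent, TinyGraph. First along the MRO is TinyGraph.

TinyGraph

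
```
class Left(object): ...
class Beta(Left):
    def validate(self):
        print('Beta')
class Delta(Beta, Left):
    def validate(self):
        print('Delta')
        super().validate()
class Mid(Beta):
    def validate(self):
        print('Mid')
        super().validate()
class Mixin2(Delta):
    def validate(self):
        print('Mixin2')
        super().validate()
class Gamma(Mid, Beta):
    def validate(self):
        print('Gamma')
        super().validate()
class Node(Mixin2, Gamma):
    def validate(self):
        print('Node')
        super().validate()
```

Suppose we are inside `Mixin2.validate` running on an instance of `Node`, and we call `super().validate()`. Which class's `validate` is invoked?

Delta

L[Node] = Node + merge(L[Mixin2], L[Gamma], [Mixin2 Gamma])
  take Mixin2:  [Mixin2 Delta Beta Left object] + [Gamma Mid Beta Left object] + [Mixin2 Gamma]
  take Delta:  [Delta Beta Left object] + [Gamma Mid Beta Left object] + [Gamma]
  take Gamma:  [Beta Left object] + [Gamma Mid Beta Left object] + [Gamma]
  take Mid:  [Beta Left object] + [Mid Beta Left object]
  take Beta:  [Beta Left object] + [Beta Left object]
  take Left:  [Left object] + [Left object]
  take object:  [object] + [object]
MRO: Node Mixin2 Delta Gamma Mid Beta Left object
super() in Mixin2.validate on a Node instance goes to the class after Mixin2 in Node's MRO: Delta.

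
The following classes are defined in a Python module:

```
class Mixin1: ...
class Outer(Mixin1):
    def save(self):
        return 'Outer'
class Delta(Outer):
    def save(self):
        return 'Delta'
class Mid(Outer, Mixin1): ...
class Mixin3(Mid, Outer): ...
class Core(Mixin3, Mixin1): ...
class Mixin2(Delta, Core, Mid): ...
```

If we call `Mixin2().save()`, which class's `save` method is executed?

L[Mixin2] = Mixin2 + merge(L[Delta], L[Core], L[Mid], [Delta Core Mid])
  take Delta:  [Delta Outer Mixin1 object] + [Core Mixin3 Mid Outer Mixin1 object] + [Mid Outer Mixin1 object] + [Delta Core Mid]
  take Core:  [Outer Mixin1 object] + [Core Mixin3 Mid Outer Mixin1 object] + [Mid Outer Mixin1 object] + [Core Mid]
  take Mixin3:  [Outer Mixin1 object] + [Mixin3 Mid Outer Mixin1 object] + [Mid Outer Mixin1 object] + [Mid]
  take Mid:  [Outer Mixin1 object] + [Mid Outer Mixin1 object] + [Mid Outer Mixin1 object] + [Mid]
  take Outer:  [Outer Mixin1 object] + [Outer Mixin1 object] + [Outer Mixin1 object]
  take Mixin1:  [Mixin1 object] + [Mixin1 object] + [Mixin1 object]
  take object:  [object] + [object] + [object]
MRO: Mixin2 Delta Core Mixin3 Mid Outer Mixin1 object
save is defined in: Delta, Outer. First along the MRO is Delta.

Delta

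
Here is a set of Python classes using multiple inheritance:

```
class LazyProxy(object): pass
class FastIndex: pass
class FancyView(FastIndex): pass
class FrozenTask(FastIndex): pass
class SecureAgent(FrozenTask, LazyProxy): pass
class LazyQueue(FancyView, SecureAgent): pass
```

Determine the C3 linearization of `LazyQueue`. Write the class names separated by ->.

LazyQueue -> FancyView -> SecureAgent -> FrozenTask -> FastIndex -> LazyProxy -> object

L[LazyQueue] = LazyQueue + merge(L[FancyView], L[SecureAgent], [FancyView SecureAgent])
  take FancyView:  [FancyView FastIndex object] + [SecureAgent FrozenTask FastIndex LazyProxy object] + [FancyView SecureAgent]
  take SecureAgent:  [FastIndex object] + [SecureAgent FrozenTask FastIndex LazyProxy object] + [SecureAgent]
  take FrozenTask:  [FastIndex object] + [FrozenTask FastIndex LazyProxy object]
  take FastIndex:  [FastIndex object] + [FastIndex LazyProxy object]
  take LazyProxy:  [object] + [LazyProxy object]
  take object:  [object] + [object]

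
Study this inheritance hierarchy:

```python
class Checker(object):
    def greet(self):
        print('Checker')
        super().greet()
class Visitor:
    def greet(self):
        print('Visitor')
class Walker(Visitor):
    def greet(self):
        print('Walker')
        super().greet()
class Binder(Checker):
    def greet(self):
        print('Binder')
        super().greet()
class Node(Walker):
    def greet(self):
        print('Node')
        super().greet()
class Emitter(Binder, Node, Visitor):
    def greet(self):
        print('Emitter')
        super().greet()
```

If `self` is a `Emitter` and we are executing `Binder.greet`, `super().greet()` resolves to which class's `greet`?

L[Emitter] = Emitter + merge(L[Binder], L[Node], L[Visitor], [Binder Node Visitor])
  take Binder:  [Binder Checker object] + [Node Walker Visitor object] + [Visitor object] + [Binder Node Visitor]
  take Checker:  [Checker object] + [Node Walker Visitor object] + [Visitor object] + [Node Visitor]
  take Node:  [object] + [Node Walker Visitor object] + [Visitor object] + [Node Visitor]
  take Walker:  [object] + [Walker Visitor object] + [Visitor object] + [Visitor]
  take Visitor:  [object] + [Visitor object] + [Visitor object] + [Visitor]
  take object:  [object] + [object] + [object]
MRO: Emitter Binder Checker Node Walker Visitor object
super() in Binder.greet on a Emitter instance goes to the class after Binder in Emitter's MRO: Checker.

Checker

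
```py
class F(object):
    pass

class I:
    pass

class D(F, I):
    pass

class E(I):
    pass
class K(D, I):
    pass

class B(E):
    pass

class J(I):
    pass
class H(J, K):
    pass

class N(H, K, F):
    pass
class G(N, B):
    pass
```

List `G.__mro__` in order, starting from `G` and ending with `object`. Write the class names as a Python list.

[G, N, H, J, K, D, F, B, E, I, object]

L[G] = G + merge(L[N], L[B], [N B])
  take N:  [N H J K D F I object] + [B E I object] + [N B]
  take H:  [H J K D F I object] + [B E I object] + [B]
  take J:  [J K D F I object] + [B E I object] + [B]
  take K:  [K D F I object] + [B E I object] + [B]
  take D:  [D F I object] + [B E I object] + [B]
  take F:  [F I object] + [B E I object] + [B]
  take B:  [I object] + [B E I object] + [B]
  take E:  [I object] + [E I object]
  take I:  [I object] + [I object]
  take object:  [object] + [object]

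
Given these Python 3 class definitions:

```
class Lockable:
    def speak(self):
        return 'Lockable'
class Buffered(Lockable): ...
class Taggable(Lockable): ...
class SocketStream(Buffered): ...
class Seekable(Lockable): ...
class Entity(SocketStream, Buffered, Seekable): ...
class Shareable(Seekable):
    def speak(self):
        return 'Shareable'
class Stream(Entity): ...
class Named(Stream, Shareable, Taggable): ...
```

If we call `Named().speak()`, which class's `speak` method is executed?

Shareable

L[Named] = Named + merge(L[Stream], L[Shareable], L[Taggable], [Stream Shareable Taggable])
  take Stream:  [Stream Entity SocketStream Buffered Seekable Lockable object] + [Shareable Seekable Lockable object] + [Taggable Lockable object] + [Stream Shareable Taggable]
  take Entity:  [Entity SocketStream Buffered Seekable Lockable object] + [Shareable Seekable Lockable object] + [Taggable Lockable object] + [Shareable Taggable]
  take SocketStream:  [SocketStream Buffered Seekable Lockable object] + [Shareable Seekable Lockable object] + [Taggable Lockable object] + [Shareable Taggable]
  take Buffered:  [Buffered Seekable Lockable object] + [Shareable Seekable Lockable object] + [Taggable Lockable object] + [Shareable Taggable]
  take Shareable:  [Seekable Lockable object] + [Shareable Seekable Lockable object] + [Taggable Lockable object] + [Shareable Taggable]
  take Seekable:  [Seekable Lockable object] + [Seekable Lockable object] + [Taggable Lockable object] + [Taggable]
  take Taggable:  [Lockable object] + [Lockable object] + [Taggable Lockable object] + [Taggable]
  take Lockable:  [Lockable object] + [Lockable object] + [Lockable object]
  take object:  [object] + [object] + [object]
MRO: Named Stream Entity SocketStream Buffered Shareable Seekable Taggable Lockable object
speak is defined in: Lockable, Shareable. First along the MRO is Shareable.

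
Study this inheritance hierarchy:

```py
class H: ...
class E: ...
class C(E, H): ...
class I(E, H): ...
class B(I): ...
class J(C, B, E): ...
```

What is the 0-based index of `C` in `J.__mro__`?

1

L[J] = J + merge(L[C], L[B], L[E], [C B E])
  take C:  [C E H object] + [B I E H object] + [E object] + [C B E]
  take B:  [E H object] + [B I E H object] + [E object] + [B E]
  take I:  [E H object] + [I E H object] + [E object] + [E]
  take E:  [E H object] + [E H object] + [E object] + [E]
  take H:  [H object] + [H object] + [object]
  take object:  [object] + [object] + [object]
MRO: J C B I E H object
C sits at index 1.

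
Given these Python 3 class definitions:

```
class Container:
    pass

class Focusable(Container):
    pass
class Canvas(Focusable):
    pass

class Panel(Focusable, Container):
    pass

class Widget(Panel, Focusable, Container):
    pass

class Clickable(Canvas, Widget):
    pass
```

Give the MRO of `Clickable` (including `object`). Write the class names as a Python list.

L[Clickable] = Clickable + merge(L[Canvas], L[Widget], [Canvas Widget])
  take Canvas:  [Canvas Focusable Container object] + [Widget Panel Focusable Container object] + [Canvas Widget]
  take Widget:  [Focusable Container object] + [Widget Panel Focusable Container object] + [Widget]
  take Panel:  [Focusable Container object] + [Panel Focusable Container object]
  take Focusable:  [Focusable Container object] + [Focusable Container object]
  take Container:  [Container object] + [Container object]
  take object:  [object] + [object]

[Clickable, Canvas, Widget, Panel, Focusable, Container, object]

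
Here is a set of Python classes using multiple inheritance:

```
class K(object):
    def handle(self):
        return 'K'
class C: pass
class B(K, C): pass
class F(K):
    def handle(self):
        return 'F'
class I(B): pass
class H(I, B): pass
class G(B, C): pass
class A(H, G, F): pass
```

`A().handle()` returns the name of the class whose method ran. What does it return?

F

L[A] = A + merge(L[H], L[G], L[F], [H G F])
  take H:  [H I B K C object] + [G B K C object] + [F K object] + [H G F]
  take I:  [I B K C object] + [G B K C object] + [F K object] + [G F]
  take G:  [B K C object] + [G B K C object] + [F K object] + [G F]
  take B:  [B K C object] + [B K C object] + [F K object] + [F]
  take F:  [K C object] + [K C object] + [F K object] + [F]
  take K:  [K C object] + [K C object] + [K object]
  take C:  [C object] + [C object] + [object]
  take object:  [object] + [object] + [object]
MRO: A H I G B F K C object
handle is defined in: F, K. First along the MRO is F.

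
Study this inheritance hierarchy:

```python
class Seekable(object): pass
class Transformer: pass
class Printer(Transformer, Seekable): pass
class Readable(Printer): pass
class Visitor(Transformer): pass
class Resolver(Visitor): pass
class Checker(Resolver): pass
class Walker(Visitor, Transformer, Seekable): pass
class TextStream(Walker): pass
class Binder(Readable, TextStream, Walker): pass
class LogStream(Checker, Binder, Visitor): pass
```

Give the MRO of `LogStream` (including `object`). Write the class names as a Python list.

L[LogStream] = LogStream + merge(L[Checker], L[Binder], L[Visitor], [Checker Binder Visitor])
  take Checker:  [Checker Resolver Visitor Transformer object] + [Binder Readable Printer TextStream Walker Visitor Transformer Seekable object] + [Visitor Transformer object] + [Checker Binder Visitor]
  take Resolver:  [Resolver Visitor Transformer object] + [Binder Readable Printer TextStream Walker Visitor Transformer Seekable object] + [Visitor Transformer object] + [Binder Visitor]
  take Binder:  [Visitor Transformer object] + [Binder Readable Printer TextStream Walker Visitor Transformer Seekable object] + [Visitor Transformer object] + [Binder Visitor]
  take Readable:  [Visitor Transformer object] + [Readable Printer TextStream Walker Visitor Transformer Seekable object] + [Visitor Transformer object] + [Visitor]
  take Printer:  [Visitor Transformer object] + [Printer TextStream Walker Visitor Transformer Seekable object] + [Visitor Transformer object] + [Visitor]
  take TextStream:  [Visitor Transformer object] + [TextStream Walker Visitor Transformer Seekable object] + [Visitor Transformer object] + [Visitor]
  take Walker:  [Visitor Transformer object] + [Walker Visitor Transformer Seekable object] + [Visitor Transformer object] + [Visitor]
  take Visitor:  [Visitor Transformer object] + [Visitor Transformer Seekable object] + [Visitor Transformer object] + [Visitor]
  take Transformer:  [Transformer object] + [Transformer Seekable object] + [Transformer object]
  take Seekable:  [object] + [Seekable object] + [object]
  take object:  [object] + [object] + [object]

[LogStream, Checker, Resolver, Binder, Readable, Printer, TextStream, Walker, Visitor, Transformer, Seekable, object]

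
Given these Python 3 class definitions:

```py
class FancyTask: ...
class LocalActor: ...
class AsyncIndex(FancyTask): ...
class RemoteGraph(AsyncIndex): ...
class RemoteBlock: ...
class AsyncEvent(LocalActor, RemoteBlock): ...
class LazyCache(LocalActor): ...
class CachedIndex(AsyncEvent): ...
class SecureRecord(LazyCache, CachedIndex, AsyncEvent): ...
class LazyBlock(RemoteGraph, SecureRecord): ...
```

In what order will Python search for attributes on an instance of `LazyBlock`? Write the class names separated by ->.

LazyBlock -> RemoteGraph -> AsyncIndex -> FancyTask -> SecureRecord -> LazyCache -> CachedIndex -> AsyncEvent -> LocalActor -> RemoteBlock -> object

L[LazyBlock] = LazyBlock + merge(L[RemoteGraph], L[SecureRecord], [RemoteGraph SecureRecord])
  take RemoteGraph:  [RemoteGraph AsyncIndex FancyTask object] + [SecureRecord LazyCache CachedIndex AsyncEvent LocalActor RemoteBlock object] + [RemoteGraph SecureRecord]
  take AsyncIndex:  [AsyncIndex FancyTask object] + [SecureRecord LazyCache CachedIndex AsyncEvent LocalActor RemoteBlock object] + [SecureRecord]
  take FancyTask:  [FancyTask object] + [SecureRecord LazyCache CachedIndex AsyncEvent LocalActor RemoteBlock object] + [SecureRecord]
  take SecureRecord:  [object] + [SecureRecord LazyCache CachedIndex AsyncEvent LocalActor RemoteBlock object] + [SecureRecord]
  take LazyCache:  [object] + [LazyCache CachedIndex AsyncEvent LocalActor RemoteBlock object]
  take CachedIndex:  [object] + [CachedIndex AsyncEvent LocalActor RemoteBlock object]
  take AsyncEvent:  [object] + [AsyncEvent LocalActor RemoteBlock object]
  take LocalActor:  [object] + [LocalActor RemoteBlock object]
  take RemoteBlock:  [object] + [RemoteBlock object]
  take object:  [object] + [object]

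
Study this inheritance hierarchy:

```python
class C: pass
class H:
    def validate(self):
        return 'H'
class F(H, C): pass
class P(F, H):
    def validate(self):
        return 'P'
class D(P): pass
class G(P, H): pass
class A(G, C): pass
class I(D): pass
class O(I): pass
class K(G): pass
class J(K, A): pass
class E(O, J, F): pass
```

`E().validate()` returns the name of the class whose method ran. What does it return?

L[E] = E + merge(L[O], L[J], L[F], [O J F])
  take O:  [O I D P F H C object] + [J K A G P F H C object] + [F H C object] + [O J F]
  take I:  [I D P F H C object] + [J K A G P F H C object] + [F H C object] + [J F]
  take D:  [D P F H C object] + [J K A G P F H C object] + [F H C object] + [J F]
  take J:  [P F H C object] + [J K A G P F H C object] + [F H C object] + [J F]
  take K:  [P F H C object] + [K A G P F H C object] + [F H C object] + [F]
  take A:  [P F H C object] + [A G P F H C object] + [F H C object] + [F]
  take G:  [P F H C object] + [G P F H C object] + [F H C object] + [F]
  take P:  [P F H C object] + [P F H C object] + [F H C object] + [F]
  take F:  [F H C object] + [F H C object] + [F H C object] + [F]
  take H:  [H C object] + [H C object] + [H C object]
  take C:  [C object] + [C object] + [C object]
  take object:  [object] + [object] + [object]
MRO: E O I D J K A G P F H C object
validate is defined in: H, P. First along the MRO is P.

P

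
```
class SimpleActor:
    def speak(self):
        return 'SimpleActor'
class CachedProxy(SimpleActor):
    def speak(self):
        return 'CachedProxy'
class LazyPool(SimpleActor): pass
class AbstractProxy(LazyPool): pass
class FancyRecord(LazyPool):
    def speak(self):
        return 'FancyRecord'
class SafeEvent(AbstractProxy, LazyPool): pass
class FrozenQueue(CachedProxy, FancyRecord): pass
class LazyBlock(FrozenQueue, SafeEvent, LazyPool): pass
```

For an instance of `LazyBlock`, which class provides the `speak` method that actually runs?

CachedProxy

L[LazyBlock] = LazyBlock + merge(L[FrozenQueue], L[SafeEvent], L[LazyPool], [FrozenQueue SafeEvent LazyPool])
  take FrozenQueue:  [FrozenQueue CachedProxy FancyRecord LazyPool SimpleActor object] + [SafeEvent AbstractProxy LazyPool SimpleActor object] + [LazyPool SimpleActor object] + [FrozenQueue SafeEvent LazyPool]
  take CachedProxy:  [CachedProxy FancyRecord LazyPool SimpleActor object] + [SafeEvent AbstractProxy LazyPool SimpleActor object] + [LazyPool SimpleActor object] + [SafeEvent LazyPool]
  take FancyRecord:  [FancyRecord LazyPool SimpleActor object] + [SafeEvent AbstractProxy LazyPool SimpleActor object] + [LazyPool SimpleActor object] + [SafeEvent LazyPool]
  take SafeEvent:  [LazyPool SimpleActor object] + [SafeEvent AbstractProxy LazyPool SimpleActor object] + [LazyPool SimpleActor object] + [SafeEvent LazyPool]
  take AbstractProxy:  [LazyPool SimpleActor object] + [AbstractProxy LazyPool SimpleActor object] + [LazyPool SimpleActor object] + [LazyPool]
  take LazyPool:  [LazyPool SimpleActor object] + [LazyPool SimpleActor object] + [LazyPool SimpleActor object] + [LazyPool]
  take SimpleActor:  [SimpleActor object] + [SimpleActor object] + [SimpleActor object]
  take object:  [object] + [object] + [object]
MRO: LazyBlock FrozenQueue CachedProxy FancyRecord SafeEvent AbstractProxy LazyPool SimpleActor object
speak is defined in: CachedProxy, FancyRecord, SimpleActor. First along the MRO is CachedProxy.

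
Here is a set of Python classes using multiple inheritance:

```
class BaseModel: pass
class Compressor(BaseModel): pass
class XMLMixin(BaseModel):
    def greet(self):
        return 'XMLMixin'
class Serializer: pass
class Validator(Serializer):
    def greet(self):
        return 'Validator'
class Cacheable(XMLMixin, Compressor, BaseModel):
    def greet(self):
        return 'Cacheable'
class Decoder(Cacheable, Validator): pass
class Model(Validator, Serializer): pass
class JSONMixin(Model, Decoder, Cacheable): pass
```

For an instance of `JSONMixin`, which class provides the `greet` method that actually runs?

Cacheable

L[JSONMixin] = JSONMixin + merge(L[Model], L[Decoder], L[Cacheable], [Model Decoder Cacheable])
  take Model:  [Model Validator Serializer object] + [Decoder Cacheable XMLMixin Compressor BaseModel Validator Serializer object] + [Cacheable XMLMixin Compressor BaseModel object] + [Model Decoder Cacheable]
  take Decoder:  [Validator Serializer object] + [Decoder Cacheable XMLMixin Compressor BaseModel Validator Serializer object] + [Cacheable XMLMixin Compressor BaseModel object] + [Decoder Cacheable]
  take Cacheable:  [Validator Serializer object] + [Cacheable XMLMixin Compressor BaseModel Validator Serializer object] + [Cacheable XMLMixin Compressor BaseModel object] + [Cacheable]
  take XMLMixin:  [Validator Serializer object] + [XMLMixin Compressor BaseModel Validator Serializer object] + [XMLMixin Compressor BaseModel object]
  take Compressor:  [Validator Serializer object] + [Compressor BaseModel Validator Serializer object] + [Compressor BaseModel object]
  take BaseModel:  [Validator Serializer object] + [BaseModel Validator Serializer object] + [BaseModel object]
  take Validator:  [Validator Serializer object] + [Validator Serializer object] + [object]
  take Serializer:  [Serializer object] + [Serializer object] + [object]
  take object:  [object] + [object] + [object]
MRO: JSONMixin Model Decoder Cacheable XMLMixin Compressor BaseModel Validator Serializer object
greet is defined in: Cacheable, Validator, XMLMixin. First along the MRO is Cacheable.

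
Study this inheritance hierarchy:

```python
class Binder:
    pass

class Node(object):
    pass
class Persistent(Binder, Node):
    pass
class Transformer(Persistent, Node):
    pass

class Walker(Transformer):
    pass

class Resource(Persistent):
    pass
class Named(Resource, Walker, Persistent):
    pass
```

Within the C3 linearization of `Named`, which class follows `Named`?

L[Named] = Named + merge(L[Resource], L[Walker], L[Persistent], [Resource Walker Persistent])
  take Resource:  [Resource Persistent Binder Node object] + [Walker Transformer Persistent Binder Node object] + [Persistent Binder Node object] + [Resource Walker Persistent]
  take Walker:  [Persistent Binder Node object] + [Walker Transformer Persistent Binder Node object] + [Persistent Binder Node object] + [Walker Persistent]
  take Transformer:  [Persistent Binder Node object] + [Transformer Persistent Binder Node object] + [Persistent Binder Node object] + [Persistent]
  take Persistent:  [Persistent Binder Node object] + [Persistent Binder Node object] + [Persistent Binder Node object] + [Persistent]
  take Binder:  [Binder Node object] + [Binder Node object] + [Binder Node object]
  take Node:  [Node object] + [Node object] + [Node object]
  take object:  [object] + [object] + [object]
MRO: Named Resource Walker Transformer Persistent Binder Node object
Named is at position 0; next is Resource.

Resource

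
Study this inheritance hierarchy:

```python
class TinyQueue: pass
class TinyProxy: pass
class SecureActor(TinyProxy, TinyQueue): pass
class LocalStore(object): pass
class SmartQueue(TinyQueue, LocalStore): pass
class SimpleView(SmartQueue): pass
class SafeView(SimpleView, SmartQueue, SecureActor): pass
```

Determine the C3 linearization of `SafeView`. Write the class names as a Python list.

[SafeView, SimpleView, SmartQueue, SecureActor, TinyProxy, TinyQueue, LocalStore, object]

L[SafeView] = SafeView + merge(L[SimpleView], L[SmartQueue], L[SecureActor], [SimpleView SmartQueue SecureActor])
  take SimpleView:  [SimpleView SmartQueue TinyQueue LocalStore object] + [SmartQueue TinyQueue LocalStore object] + [SecureActor TinyProxy TinyQueue object] + [SimpleView SmartQueue SecureActor]
  take SmartQueue:  [SmartQueue TinyQueue LocalStore object] + [SmartQueue TinyQueue LocalStore object] + [SecureActor TinyProxy TinyQueue object] + [SmartQueue SecureActor]
  take SecureActor:  [TinyQueue LocalStore object] + [TinyQueue LocalStore object] + [SecureActor TinyProxy TinyQueue object] + [SecureActor]
  take TinyProxy:  [TinyQueue LocalStore object] + [TinyQueue LocalStore object] + [TinyProxy TinyQueue object]
  take TinyQueue:  [TinyQueue LocalStore object] + [TinyQueue LocalStore object] + [TinyQueue object]
  take LocalStore:  [LocalStore object] + [LocalStore object] + [object]
  take object:  [object] + [object] + [object]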